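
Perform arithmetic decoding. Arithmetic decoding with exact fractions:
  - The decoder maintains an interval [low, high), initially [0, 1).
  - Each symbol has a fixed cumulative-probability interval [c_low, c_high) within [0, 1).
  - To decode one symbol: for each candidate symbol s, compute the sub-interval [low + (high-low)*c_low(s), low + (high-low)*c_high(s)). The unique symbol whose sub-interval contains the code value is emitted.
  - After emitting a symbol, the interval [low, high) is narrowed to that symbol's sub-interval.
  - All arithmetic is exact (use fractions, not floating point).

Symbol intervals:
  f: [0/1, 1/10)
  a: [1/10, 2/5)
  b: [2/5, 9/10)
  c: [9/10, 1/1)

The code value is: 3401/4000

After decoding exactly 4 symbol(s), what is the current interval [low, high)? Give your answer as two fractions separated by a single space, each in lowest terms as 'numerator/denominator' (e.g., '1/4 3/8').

Answer: 17/20 1701/2000

Derivation:
Step 1: interval [0/1, 1/1), width = 1/1 - 0/1 = 1/1
  'f': [0/1 + 1/1*0/1, 0/1 + 1/1*1/10) = [0/1, 1/10)
  'a': [0/1 + 1/1*1/10, 0/1 + 1/1*2/5) = [1/10, 2/5)
  'b': [0/1 + 1/1*2/5, 0/1 + 1/1*9/10) = [2/5, 9/10) <- contains code 3401/4000
  'c': [0/1 + 1/1*9/10, 0/1 + 1/1*1/1) = [9/10, 1/1)
  emit 'b', narrow to [2/5, 9/10)
Step 2: interval [2/5, 9/10), width = 9/10 - 2/5 = 1/2
  'f': [2/5 + 1/2*0/1, 2/5 + 1/2*1/10) = [2/5, 9/20)
  'a': [2/5 + 1/2*1/10, 2/5 + 1/2*2/5) = [9/20, 3/5)
  'b': [2/5 + 1/2*2/5, 2/5 + 1/2*9/10) = [3/5, 17/20)
  'c': [2/5 + 1/2*9/10, 2/5 + 1/2*1/1) = [17/20, 9/10) <- contains code 3401/4000
  emit 'c', narrow to [17/20, 9/10)
Step 3: interval [17/20, 9/10), width = 9/10 - 17/20 = 1/20
  'f': [17/20 + 1/20*0/1, 17/20 + 1/20*1/10) = [17/20, 171/200) <- contains code 3401/4000
  'a': [17/20 + 1/20*1/10, 17/20 + 1/20*2/5) = [171/200, 87/100)
  'b': [17/20 + 1/20*2/5, 17/20 + 1/20*9/10) = [87/100, 179/200)
  'c': [17/20 + 1/20*9/10, 17/20 + 1/20*1/1) = [179/200, 9/10)
  emit 'f', narrow to [17/20, 171/200)
Step 4: interval [17/20, 171/200), width = 171/200 - 17/20 = 1/200
  'f': [17/20 + 1/200*0/1, 17/20 + 1/200*1/10) = [17/20, 1701/2000) <- contains code 3401/4000
  'a': [17/20 + 1/200*1/10, 17/20 + 1/200*2/5) = [1701/2000, 213/250)
  'b': [17/20 + 1/200*2/5, 17/20 + 1/200*9/10) = [213/250, 1709/2000)
  'c': [17/20 + 1/200*9/10, 17/20 + 1/200*1/1) = [1709/2000, 171/200)
  emit 'f', narrow to [17/20, 1701/2000)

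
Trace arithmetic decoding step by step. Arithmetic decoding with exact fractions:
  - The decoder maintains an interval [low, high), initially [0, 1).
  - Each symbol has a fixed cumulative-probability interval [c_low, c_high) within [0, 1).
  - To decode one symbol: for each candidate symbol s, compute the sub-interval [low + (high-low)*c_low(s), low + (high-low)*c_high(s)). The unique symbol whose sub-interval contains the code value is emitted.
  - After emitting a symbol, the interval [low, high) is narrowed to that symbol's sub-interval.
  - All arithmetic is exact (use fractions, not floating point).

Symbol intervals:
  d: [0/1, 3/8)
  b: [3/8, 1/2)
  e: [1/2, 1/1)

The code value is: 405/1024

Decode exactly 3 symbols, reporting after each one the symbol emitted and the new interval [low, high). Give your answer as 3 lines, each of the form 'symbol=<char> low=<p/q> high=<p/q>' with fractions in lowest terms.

Step 1: interval [0/1, 1/1), width = 1/1 - 0/1 = 1/1
  'd': [0/1 + 1/1*0/1, 0/1 + 1/1*3/8) = [0/1, 3/8)
  'b': [0/1 + 1/1*3/8, 0/1 + 1/1*1/2) = [3/8, 1/2) <- contains code 405/1024
  'e': [0/1 + 1/1*1/2, 0/1 + 1/1*1/1) = [1/2, 1/1)
  emit 'b', narrow to [3/8, 1/2)
Step 2: interval [3/8, 1/2), width = 1/2 - 3/8 = 1/8
  'd': [3/8 + 1/8*0/1, 3/8 + 1/8*3/8) = [3/8, 27/64) <- contains code 405/1024
  'b': [3/8 + 1/8*3/8, 3/8 + 1/8*1/2) = [27/64, 7/16)
  'e': [3/8 + 1/8*1/2, 3/8 + 1/8*1/1) = [7/16, 1/2)
  emit 'd', narrow to [3/8, 27/64)
Step 3: interval [3/8, 27/64), width = 27/64 - 3/8 = 3/64
  'd': [3/8 + 3/64*0/1, 3/8 + 3/64*3/8) = [3/8, 201/512)
  'b': [3/8 + 3/64*3/8, 3/8 + 3/64*1/2) = [201/512, 51/128) <- contains code 405/1024
  'e': [3/8 + 3/64*1/2, 3/8 + 3/64*1/1) = [51/128, 27/64)
  emit 'b', narrow to [201/512, 51/128)

Answer: symbol=b low=3/8 high=1/2
symbol=d low=3/8 high=27/64
symbol=b low=201/512 high=51/128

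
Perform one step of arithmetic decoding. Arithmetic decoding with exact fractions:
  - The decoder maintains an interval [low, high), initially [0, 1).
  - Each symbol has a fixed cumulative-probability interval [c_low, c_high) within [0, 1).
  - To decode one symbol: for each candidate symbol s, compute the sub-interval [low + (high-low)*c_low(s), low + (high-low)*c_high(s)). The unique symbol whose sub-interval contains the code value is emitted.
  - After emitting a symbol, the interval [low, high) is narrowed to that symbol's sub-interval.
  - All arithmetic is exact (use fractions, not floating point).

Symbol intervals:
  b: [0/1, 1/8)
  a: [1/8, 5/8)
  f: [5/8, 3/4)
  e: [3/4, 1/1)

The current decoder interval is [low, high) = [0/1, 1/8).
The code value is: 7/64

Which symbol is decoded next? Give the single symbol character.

Interval width = high − low = 1/8 − 0/1 = 1/8
Scaled code = (code − low) / width = (7/64 − 0/1) / 1/8 = 7/8
  b: [0/1, 1/8) 
  a: [1/8, 5/8) 
  f: [5/8, 3/4) 
  e: [3/4, 1/1) ← scaled code falls here ✓

Answer: e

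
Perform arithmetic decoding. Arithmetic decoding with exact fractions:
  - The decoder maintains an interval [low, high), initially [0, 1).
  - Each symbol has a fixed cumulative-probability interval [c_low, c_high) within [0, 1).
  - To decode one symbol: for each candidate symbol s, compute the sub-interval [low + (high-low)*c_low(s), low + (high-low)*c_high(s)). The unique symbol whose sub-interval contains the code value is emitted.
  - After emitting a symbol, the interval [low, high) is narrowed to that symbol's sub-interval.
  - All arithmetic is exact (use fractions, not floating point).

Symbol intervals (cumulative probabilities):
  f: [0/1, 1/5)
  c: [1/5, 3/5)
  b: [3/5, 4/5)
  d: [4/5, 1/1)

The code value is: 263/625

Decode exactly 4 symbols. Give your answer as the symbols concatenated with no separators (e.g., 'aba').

Step 1: interval [0/1, 1/1), width = 1/1 - 0/1 = 1/1
  'f': [0/1 + 1/1*0/1, 0/1 + 1/1*1/5) = [0/1, 1/5)
  'c': [0/1 + 1/1*1/5, 0/1 + 1/1*3/5) = [1/5, 3/5) <- contains code 263/625
  'b': [0/1 + 1/1*3/5, 0/1 + 1/1*4/5) = [3/5, 4/5)
  'd': [0/1 + 1/1*4/5, 0/1 + 1/1*1/1) = [4/5, 1/1)
  emit 'c', narrow to [1/5, 3/5)
Step 2: interval [1/5, 3/5), width = 3/5 - 1/5 = 2/5
  'f': [1/5 + 2/5*0/1, 1/5 + 2/5*1/5) = [1/5, 7/25)
  'c': [1/5 + 2/5*1/5, 1/5 + 2/5*3/5) = [7/25, 11/25) <- contains code 263/625
  'b': [1/5 + 2/5*3/5, 1/5 + 2/5*4/5) = [11/25, 13/25)
  'd': [1/5 + 2/5*4/5, 1/5 + 2/5*1/1) = [13/25, 3/5)
  emit 'c', narrow to [7/25, 11/25)
Step 3: interval [7/25, 11/25), width = 11/25 - 7/25 = 4/25
  'f': [7/25 + 4/25*0/1, 7/25 + 4/25*1/5) = [7/25, 39/125)
  'c': [7/25 + 4/25*1/5, 7/25 + 4/25*3/5) = [39/125, 47/125)
  'b': [7/25 + 4/25*3/5, 7/25 + 4/25*4/5) = [47/125, 51/125)
  'd': [7/25 + 4/25*4/5, 7/25 + 4/25*1/1) = [51/125, 11/25) <- contains code 263/625
  emit 'd', narrow to [51/125, 11/25)
Step 4: interval [51/125, 11/25), width = 11/25 - 51/125 = 4/125
  'f': [51/125 + 4/125*0/1, 51/125 + 4/125*1/5) = [51/125, 259/625)
  'c': [51/125 + 4/125*1/5, 51/125 + 4/125*3/5) = [259/625, 267/625) <- contains code 263/625
  'b': [51/125 + 4/125*3/5, 51/125 + 4/125*4/5) = [267/625, 271/625)
  'd': [51/125 + 4/125*4/5, 51/125 + 4/125*1/1) = [271/625, 11/25)
  emit 'c', narrow to [259/625, 267/625)

Answer: ccdc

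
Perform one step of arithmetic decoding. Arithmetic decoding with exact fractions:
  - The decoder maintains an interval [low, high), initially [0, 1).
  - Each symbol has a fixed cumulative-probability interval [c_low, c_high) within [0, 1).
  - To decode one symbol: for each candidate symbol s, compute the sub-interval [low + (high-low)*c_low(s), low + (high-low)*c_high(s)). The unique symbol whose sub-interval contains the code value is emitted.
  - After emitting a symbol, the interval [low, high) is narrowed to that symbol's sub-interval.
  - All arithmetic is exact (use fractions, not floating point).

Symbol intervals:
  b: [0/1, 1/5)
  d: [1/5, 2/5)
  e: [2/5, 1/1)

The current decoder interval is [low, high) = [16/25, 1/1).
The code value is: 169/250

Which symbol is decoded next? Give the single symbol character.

Answer: b

Derivation:
Interval width = high − low = 1/1 − 16/25 = 9/25
Scaled code = (code − low) / width = (169/250 − 16/25) / 9/25 = 1/10
  b: [0/1, 1/5) ← scaled code falls here ✓
  d: [1/5, 2/5) 
  e: [2/5, 1/1) 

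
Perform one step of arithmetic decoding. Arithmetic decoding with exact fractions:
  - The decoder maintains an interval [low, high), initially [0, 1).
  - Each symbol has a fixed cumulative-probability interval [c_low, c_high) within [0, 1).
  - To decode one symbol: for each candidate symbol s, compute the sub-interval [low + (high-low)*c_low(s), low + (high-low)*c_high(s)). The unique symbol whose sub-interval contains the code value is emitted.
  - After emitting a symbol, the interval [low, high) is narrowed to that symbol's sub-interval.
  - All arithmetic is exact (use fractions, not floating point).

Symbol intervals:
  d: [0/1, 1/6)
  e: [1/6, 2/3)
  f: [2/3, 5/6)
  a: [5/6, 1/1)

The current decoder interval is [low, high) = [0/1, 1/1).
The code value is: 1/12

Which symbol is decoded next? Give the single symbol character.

Answer: d

Derivation:
Interval width = high − low = 1/1 − 0/1 = 1/1
Scaled code = (code − low) / width = (1/12 − 0/1) / 1/1 = 1/12
  d: [0/1, 1/6) ← scaled code falls here ✓
  e: [1/6, 2/3) 
  f: [2/3, 5/6) 
  a: [5/6, 1/1) 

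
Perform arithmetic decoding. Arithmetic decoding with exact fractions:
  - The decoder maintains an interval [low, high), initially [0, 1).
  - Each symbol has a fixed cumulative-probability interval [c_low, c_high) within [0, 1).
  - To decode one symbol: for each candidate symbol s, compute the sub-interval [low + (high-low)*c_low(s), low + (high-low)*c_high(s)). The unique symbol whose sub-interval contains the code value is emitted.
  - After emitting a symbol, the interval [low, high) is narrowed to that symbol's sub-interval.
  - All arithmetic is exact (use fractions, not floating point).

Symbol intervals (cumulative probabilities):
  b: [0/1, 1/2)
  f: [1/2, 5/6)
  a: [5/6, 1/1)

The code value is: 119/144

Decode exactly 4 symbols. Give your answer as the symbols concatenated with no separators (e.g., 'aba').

Answer: faab

Derivation:
Step 1: interval [0/1, 1/1), width = 1/1 - 0/1 = 1/1
  'b': [0/1 + 1/1*0/1, 0/1 + 1/1*1/2) = [0/1, 1/2)
  'f': [0/1 + 1/1*1/2, 0/1 + 1/1*5/6) = [1/2, 5/6) <- contains code 119/144
  'a': [0/1 + 1/1*5/6, 0/1 + 1/1*1/1) = [5/6, 1/1)
  emit 'f', narrow to [1/2, 5/6)
Step 2: interval [1/2, 5/6), width = 5/6 - 1/2 = 1/3
  'b': [1/2 + 1/3*0/1, 1/2 + 1/3*1/2) = [1/2, 2/3)
  'f': [1/2 + 1/3*1/2, 1/2 + 1/3*5/6) = [2/3, 7/9)
  'a': [1/2 + 1/3*5/6, 1/2 + 1/3*1/1) = [7/9, 5/6) <- contains code 119/144
  emit 'a', narrow to [7/9, 5/6)
Step 3: interval [7/9, 5/6), width = 5/6 - 7/9 = 1/18
  'b': [7/9 + 1/18*0/1, 7/9 + 1/18*1/2) = [7/9, 29/36)
  'f': [7/9 + 1/18*1/2, 7/9 + 1/18*5/6) = [29/36, 89/108)
  'a': [7/9 + 1/18*5/6, 7/9 + 1/18*1/1) = [89/108, 5/6) <- contains code 119/144
  emit 'a', narrow to [89/108, 5/6)
Step 4: interval [89/108, 5/6), width = 5/6 - 89/108 = 1/108
  'b': [89/108 + 1/108*0/1, 89/108 + 1/108*1/2) = [89/108, 179/216) <- contains code 119/144
  'f': [89/108 + 1/108*1/2, 89/108 + 1/108*5/6) = [179/216, 539/648)
  'a': [89/108 + 1/108*5/6, 89/108 + 1/108*1/1) = [539/648, 5/6)
  emit 'b', narrow to [89/108, 179/216)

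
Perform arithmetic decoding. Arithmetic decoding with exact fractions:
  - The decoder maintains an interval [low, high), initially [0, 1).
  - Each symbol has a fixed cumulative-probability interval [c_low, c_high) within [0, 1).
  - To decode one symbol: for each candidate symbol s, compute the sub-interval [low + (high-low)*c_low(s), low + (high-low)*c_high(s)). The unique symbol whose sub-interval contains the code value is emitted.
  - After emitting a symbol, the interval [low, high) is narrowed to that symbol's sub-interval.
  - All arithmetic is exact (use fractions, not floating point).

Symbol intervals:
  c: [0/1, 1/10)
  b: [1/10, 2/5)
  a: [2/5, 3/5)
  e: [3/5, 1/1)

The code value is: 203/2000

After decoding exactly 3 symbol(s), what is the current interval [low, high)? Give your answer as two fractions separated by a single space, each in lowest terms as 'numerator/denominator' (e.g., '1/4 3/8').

Answer: 1/10 103/1000

Derivation:
Step 1: interval [0/1, 1/1), width = 1/1 - 0/1 = 1/1
  'c': [0/1 + 1/1*0/1, 0/1 + 1/1*1/10) = [0/1, 1/10)
  'b': [0/1 + 1/1*1/10, 0/1 + 1/1*2/5) = [1/10, 2/5) <- contains code 203/2000
  'a': [0/1 + 1/1*2/5, 0/1 + 1/1*3/5) = [2/5, 3/5)
  'e': [0/1 + 1/1*3/5, 0/1 + 1/1*1/1) = [3/5, 1/1)
  emit 'b', narrow to [1/10, 2/5)
Step 2: interval [1/10, 2/5), width = 2/5 - 1/10 = 3/10
  'c': [1/10 + 3/10*0/1, 1/10 + 3/10*1/10) = [1/10, 13/100) <- contains code 203/2000
  'b': [1/10 + 3/10*1/10, 1/10 + 3/10*2/5) = [13/100, 11/50)
  'a': [1/10 + 3/10*2/5, 1/10 + 3/10*3/5) = [11/50, 7/25)
  'e': [1/10 + 3/10*3/5, 1/10 + 3/10*1/1) = [7/25, 2/5)
  emit 'c', narrow to [1/10, 13/100)
Step 3: interval [1/10, 13/100), width = 13/100 - 1/10 = 3/100
  'c': [1/10 + 3/100*0/1, 1/10 + 3/100*1/10) = [1/10, 103/1000) <- contains code 203/2000
  'b': [1/10 + 3/100*1/10, 1/10 + 3/100*2/5) = [103/1000, 14/125)
  'a': [1/10 + 3/100*2/5, 1/10 + 3/100*3/5) = [14/125, 59/500)
  'e': [1/10 + 3/100*3/5, 1/10 + 3/100*1/1) = [59/500, 13/100)
  emit 'c', narrow to [1/10, 103/1000)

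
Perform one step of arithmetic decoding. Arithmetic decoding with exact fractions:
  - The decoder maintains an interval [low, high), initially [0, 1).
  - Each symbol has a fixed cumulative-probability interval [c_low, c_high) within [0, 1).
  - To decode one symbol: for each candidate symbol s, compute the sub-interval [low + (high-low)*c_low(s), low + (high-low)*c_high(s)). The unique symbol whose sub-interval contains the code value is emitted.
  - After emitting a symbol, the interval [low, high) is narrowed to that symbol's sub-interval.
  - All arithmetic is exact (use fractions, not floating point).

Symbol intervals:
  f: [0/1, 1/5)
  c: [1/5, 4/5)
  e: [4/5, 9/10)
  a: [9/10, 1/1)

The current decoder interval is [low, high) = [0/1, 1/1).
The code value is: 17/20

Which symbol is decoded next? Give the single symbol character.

Interval width = high − low = 1/1 − 0/1 = 1/1
Scaled code = (code − low) / width = (17/20 − 0/1) / 1/1 = 17/20
  f: [0/1, 1/5) 
  c: [1/5, 4/5) 
  e: [4/5, 9/10) ← scaled code falls here ✓
  a: [9/10, 1/1) 

Answer: e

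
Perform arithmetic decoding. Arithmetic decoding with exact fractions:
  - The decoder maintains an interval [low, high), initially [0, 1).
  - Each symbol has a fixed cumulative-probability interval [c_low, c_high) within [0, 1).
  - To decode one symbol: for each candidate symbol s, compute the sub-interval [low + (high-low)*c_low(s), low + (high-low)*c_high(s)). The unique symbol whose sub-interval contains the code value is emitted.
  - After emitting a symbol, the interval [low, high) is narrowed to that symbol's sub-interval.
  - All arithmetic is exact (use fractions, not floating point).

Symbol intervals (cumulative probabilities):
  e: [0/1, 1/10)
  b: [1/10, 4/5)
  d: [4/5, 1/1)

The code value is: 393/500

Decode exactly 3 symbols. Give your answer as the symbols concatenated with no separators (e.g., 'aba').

Answer: bdd

Derivation:
Step 1: interval [0/1, 1/1), width = 1/1 - 0/1 = 1/1
  'e': [0/1 + 1/1*0/1, 0/1 + 1/1*1/10) = [0/1, 1/10)
  'b': [0/1 + 1/1*1/10, 0/1 + 1/1*4/5) = [1/10, 4/5) <- contains code 393/500
  'd': [0/1 + 1/1*4/5, 0/1 + 1/1*1/1) = [4/5, 1/1)
  emit 'b', narrow to [1/10, 4/5)
Step 2: interval [1/10, 4/5), width = 4/5 - 1/10 = 7/10
  'e': [1/10 + 7/10*0/1, 1/10 + 7/10*1/10) = [1/10, 17/100)
  'b': [1/10 + 7/10*1/10, 1/10 + 7/10*4/5) = [17/100, 33/50)
  'd': [1/10 + 7/10*4/5, 1/10 + 7/10*1/1) = [33/50, 4/5) <- contains code 393/500
  emit 'd', narrow to [33/50, 4/5)
Step 3: interval [33/50, 4/5), width = 4/5 - 33/50 = 7/50
  'e': [33/50 + 7/50*0/1, 33/50 + 7/50*1/10) = [33/50, 337/500)
  'b': [33/50 + 7/50*1/10, 33/50 + 7/50*4/5) = [337/500, 193/250)
  'd': [33/50 + 7/50*4/5, 33/50 + 7/50*1/1) = [193/250, 4/5) <- contains code 393/500
  emit 'd', narrow to [193/250, 4/5)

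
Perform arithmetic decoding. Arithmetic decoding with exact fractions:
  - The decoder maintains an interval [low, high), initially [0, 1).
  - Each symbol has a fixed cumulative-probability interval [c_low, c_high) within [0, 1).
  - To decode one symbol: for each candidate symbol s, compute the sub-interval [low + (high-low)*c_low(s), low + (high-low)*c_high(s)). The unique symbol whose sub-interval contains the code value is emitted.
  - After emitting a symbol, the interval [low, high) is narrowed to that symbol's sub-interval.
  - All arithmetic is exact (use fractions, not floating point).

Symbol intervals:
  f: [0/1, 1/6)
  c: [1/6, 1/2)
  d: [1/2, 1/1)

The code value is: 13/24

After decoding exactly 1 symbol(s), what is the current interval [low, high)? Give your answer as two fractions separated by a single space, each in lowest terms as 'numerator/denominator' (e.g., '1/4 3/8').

Step 1: interval [0/1, 1/1), width = 1/1 - 0/1 = 1/1
  'f': [0/1 + 1/1*0/1, 0/1 + 1/1*1/6) = [0/1, 1/6)
  'c': [0/1 + 1/1*1/6, 0/1 + 1/1*1/2) = [1/6, 1/2)
  'd': [0/1 + 1/1*1/2, 0/1 + 1/1*1/1) = [1/2, 1/1) <- contains code 13/24
  emit 'd', narrow to [1/2, 1/1)

Answer: 1/2 1/1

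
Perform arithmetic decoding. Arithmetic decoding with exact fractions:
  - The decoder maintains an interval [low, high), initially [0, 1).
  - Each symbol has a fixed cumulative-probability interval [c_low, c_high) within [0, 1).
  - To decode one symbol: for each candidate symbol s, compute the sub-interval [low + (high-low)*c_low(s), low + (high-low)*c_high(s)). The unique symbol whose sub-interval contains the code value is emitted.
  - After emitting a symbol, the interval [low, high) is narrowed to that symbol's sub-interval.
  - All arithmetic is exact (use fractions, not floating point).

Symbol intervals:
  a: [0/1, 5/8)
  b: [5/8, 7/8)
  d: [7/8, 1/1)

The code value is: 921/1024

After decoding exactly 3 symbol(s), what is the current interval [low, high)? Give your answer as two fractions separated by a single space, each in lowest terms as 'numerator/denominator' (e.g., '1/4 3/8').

Step 1: interval [0/1, 1/1), width = 1/1 - 0/1 = 1/1
  'a': [0/1 + 1/1*0/1, 0/1 + 1/1*5/8) = [0/1, 5/8)
  'b': [0/1 + 1/1*5/8, 0/1 + 1/1*7/8) = [5/8, 7/8)
  'd': [0/1 + 1/1*7/8, 0/1 + 1/1*1/1) = [7/8, 1/1) <- contains code 921/1024
  emit 'd', narrow to [7/8, 1/1)
Step 2: interval [7/8, 1/1), width = 1/1 - 7/8 = 1/8
  'a': [7/8 + 1/8*0/1, 7/8 + 1/8*5/8) = [7/8, 61/64) <- contains code 921/1024
  'b': [7/8 + 1/8*5/8, 7/8 + 1/8*7/8) = [61/64, 63/64)
  'd': [7/8 + 1/8*7/8, 7/8 + 1/8*1/1) = [63/64, 1/1)
  emit 'a', narrow to [7/8, 61/64)
Step 3: interval [7/8, 61/64), width = 61/64 - 7/8 = 5/64
  'a': [7/8 + 5/64*0/1, 7/8 + 5/64*5/8) = [7/8, 473/512) <- contains code 921/1024
  'b': [7/8 + 5/64*5/8, 7/8 + 5/64*7/8) = [473/512, 483/512)
  'd': [7/8 + 5/64*7/8, 7/8 + 5/64*1/1) = [483/512, 61/64)
  emit 'a', narrow to [7/8, 473/512)

Answer: 7/8 473/512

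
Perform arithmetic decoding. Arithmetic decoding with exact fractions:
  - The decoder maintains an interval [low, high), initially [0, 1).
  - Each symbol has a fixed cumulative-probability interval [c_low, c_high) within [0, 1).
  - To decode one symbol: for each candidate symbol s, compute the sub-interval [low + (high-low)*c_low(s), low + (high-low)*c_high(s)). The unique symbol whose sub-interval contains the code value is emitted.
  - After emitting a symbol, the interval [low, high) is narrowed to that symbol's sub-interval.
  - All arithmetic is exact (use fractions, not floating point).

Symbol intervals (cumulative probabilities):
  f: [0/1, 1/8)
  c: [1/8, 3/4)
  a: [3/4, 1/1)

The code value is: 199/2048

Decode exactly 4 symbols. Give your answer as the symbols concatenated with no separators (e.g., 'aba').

Step 1: interval [0/1, 1/1), width = 1/1 - 0/1 = 1/1
  'f': [0/1 + 1/1*0/1, 0/1 + 1/1*1/8) = [0/1, 1/8) <- contains code 199/2048
  'c': [0/1 + 1/1*1/8, 0/1 + 1/1*3/4) = [1/8, 3/4)
  'a': [0/1 + 1/1*3/4, 0/1 + 1/1*1/1) = [3/4, 1/1)
  emit 'f', narrow to [0/1, 1/8)
Step 2: interval [0/1, 1/8), width = 1/8 - 0/1 = 1/8
  'f': [0/1 + 1/8*0/1, 0/1 + 1/8*1/8) = [0/1, 1/64)
  'c': [0/1 + 1/8*1/8, 0/1 + 1/8*3/4) = [1/64, 3/32)
  'a': [0/1 + 1/8*3/4, 0/1 + 1/8*1/1) = [3/32, 1/8) <- contains code 199/2048
  emit 'a', narrow to [3/32, 1/8)
Step 3: interval [3/32, 1/8), width = 1/8 - 3/32 = 1/32
  'f': [3/32 + 1/32*0/1, 3/32 + 1/32*1/8) = [3/32, 25/256) <- contains code 199/2048
  'c': [3/32 + 1/32*1/8, 3/32 + 1/32*3/4) = [25/256, 15/128)
  'a': [3/32 + 1/32*3/4, 3/32 + 1/32*1/1) = [15/128, 1/8)
  emit 'f', narrow to [3/32, 25/256)
Step 4: interval [3/32, 25/256), width = 25/256 - 3/32 = 1/256
  'f': [3/32 + 1/256*0/1, 3/32 + 1/256*1/8) = [3/32, 193/2048)
  'c': [3/32 + 1/256*1/8, 3/32 + 1/256*3/4) = [193/2048, 99/1024)
  'a': [3/32 + 1/256*3/4, 3/32 + 1/256*1/1) = [99/1024, 25/256) <- contains code 199/2048
  emit 'a', narrow to [99/1024, 25/256)

Answer: fafa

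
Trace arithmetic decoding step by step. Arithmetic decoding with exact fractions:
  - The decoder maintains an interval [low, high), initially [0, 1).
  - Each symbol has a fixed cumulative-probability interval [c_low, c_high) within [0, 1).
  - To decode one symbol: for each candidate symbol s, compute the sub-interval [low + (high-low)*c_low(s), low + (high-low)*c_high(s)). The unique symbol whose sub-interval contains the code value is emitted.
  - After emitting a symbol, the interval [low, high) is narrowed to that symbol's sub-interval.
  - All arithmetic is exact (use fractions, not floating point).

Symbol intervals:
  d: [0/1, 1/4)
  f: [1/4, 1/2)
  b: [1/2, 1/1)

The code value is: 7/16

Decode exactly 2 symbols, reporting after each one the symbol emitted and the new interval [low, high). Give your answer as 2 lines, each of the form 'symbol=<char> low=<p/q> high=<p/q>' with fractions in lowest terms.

Answer: symbol=f low=1/4 high=1/2
symbol=b low=3/8 high=1/2

Derivation:
Step 1: interval [0/1, 1/1), width = 1/1 - 0/1 = 1/1
  'd': [0/1 + 1/1*0/1, 0/1 + 1/1*1/4) = [0/1, 1/4)
  'f': [0/1 + 1/1*1/4, 0/1 + 1/1*1/2) = [1/4, 1/2) <- contains code 7/16
  'b': [0/1 + 1/1*1/2, 0/1 + 1/1*1/1) = [1/2, 1/1)
  emit 'f', narrow to [1/4, 1/2)
Step 2: interval [1/4, 1/2), width = 1/2 - 1/4 = 1/4
  'd': [1/4 + 1/4*0/1, 1/4 + 1/4*1/4) = [1/4, 5/16)
  'f': [1/4 + 1/4*1/4, 1/4 + 1/4*1/2) = [5/16, 3/8)
  'b': [1/4 + 1/4*1/2, 1/4 + 1/4*1/1) = [3/8, 1/2) <- contains code 7/16
  emit 'b', narrow to [3/8, 1/2)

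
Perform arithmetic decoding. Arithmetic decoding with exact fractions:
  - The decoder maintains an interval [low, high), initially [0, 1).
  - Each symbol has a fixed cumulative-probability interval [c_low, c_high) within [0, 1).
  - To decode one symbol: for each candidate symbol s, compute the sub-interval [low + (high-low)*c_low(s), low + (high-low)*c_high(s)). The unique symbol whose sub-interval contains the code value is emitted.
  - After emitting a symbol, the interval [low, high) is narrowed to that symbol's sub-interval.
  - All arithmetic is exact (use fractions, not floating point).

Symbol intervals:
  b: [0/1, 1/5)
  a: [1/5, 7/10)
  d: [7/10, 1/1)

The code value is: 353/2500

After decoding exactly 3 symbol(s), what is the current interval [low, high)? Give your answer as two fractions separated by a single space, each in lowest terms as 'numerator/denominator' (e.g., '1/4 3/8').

Step 1: interval [0/1, 1/1), width = 1/1 - 0/1 = 1/1
  'b': [0/1 + 1/1*0/1, 0/1 + 1/1*1/5) = [0/1, 1/5) <- contains code 353/2500
  'a': [0/1 + 1/1*1/5, 0/1 + 1/1*7/10) = [1/5, 7/10)
  'd': [0/1 + 1/1*7/10, 0/1 + 1/1*1/1) = [7/10, 1/1)
  emit 'b', narrow to [0/1, 1/5)
Step 2: interval [0/1, 1/5), width = 1/5 - 0/1 = 1/5
  'b': [0/1 + 1/5*0/1, 0/1 + 1/5*1/5) = [0/1, 1/25)
  'a': [0/1 + 1/5*1/5, 0/1 + 1/5*7/10) = [1/25, 7/50)
  'd': [0/1 + 1/5*7/10, 0/1 + 1/5*1/1) = [7/50, 1/5) <- contains code 353/2500
  emit 'd', narrow to [7/50, 1/5)
Step 3: interval [7/50, 1/5), width = 1/5 - 7/50 = 3/50
  'b': [7/50 + 3/50*0/1, 7/50 + 3/50*1/5) = [7/50, 19/125) <- contains code 353/2500
  'a': [7/50 + 3/50*1/5, 7/50 + 3/50*7/10) = [19/125, 91/500)
  'd': [7/50 + 3/50*7/10, 7/50 + 3/50*1/1) = [91/500, 1/5)
  emit 'b', narrow to [7/50, 19/125)

Answer: 7/50 19/125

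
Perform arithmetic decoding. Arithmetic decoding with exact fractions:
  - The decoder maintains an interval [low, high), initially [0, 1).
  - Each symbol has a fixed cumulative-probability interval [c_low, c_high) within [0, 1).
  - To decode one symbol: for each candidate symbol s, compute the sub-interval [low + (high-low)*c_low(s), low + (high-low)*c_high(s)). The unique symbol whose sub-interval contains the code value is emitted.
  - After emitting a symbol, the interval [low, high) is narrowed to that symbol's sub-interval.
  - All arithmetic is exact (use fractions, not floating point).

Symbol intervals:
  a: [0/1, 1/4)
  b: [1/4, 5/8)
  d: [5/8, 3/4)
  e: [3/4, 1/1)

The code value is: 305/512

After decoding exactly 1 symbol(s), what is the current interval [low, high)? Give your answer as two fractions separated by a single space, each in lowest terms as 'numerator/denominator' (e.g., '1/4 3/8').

Step 1: interval [0/1, 1/1), width = 1/1 - 0/1 = 1/1
  'a': [0/1 + 1/1*0/1, 0/1 + 1/1*1/4) = [0/1, 1/4)
  'b': [0/1 + 1/1*1/4, 0/1 + 1/1*5/8) = [1/4, 5/8) <- contains code 305/512
  'd': [0/1 + 1/1*5/8, 0/1 + 1/1*3/4) = [5/8, 3/4)
  'e': [0/1 + 1/1*3/4, 0/1 + 1/1*1/1) = [3/4, 1/1)
  emit 'b', narrow to [1/4, 5/8)

Answer: 1/4 5/8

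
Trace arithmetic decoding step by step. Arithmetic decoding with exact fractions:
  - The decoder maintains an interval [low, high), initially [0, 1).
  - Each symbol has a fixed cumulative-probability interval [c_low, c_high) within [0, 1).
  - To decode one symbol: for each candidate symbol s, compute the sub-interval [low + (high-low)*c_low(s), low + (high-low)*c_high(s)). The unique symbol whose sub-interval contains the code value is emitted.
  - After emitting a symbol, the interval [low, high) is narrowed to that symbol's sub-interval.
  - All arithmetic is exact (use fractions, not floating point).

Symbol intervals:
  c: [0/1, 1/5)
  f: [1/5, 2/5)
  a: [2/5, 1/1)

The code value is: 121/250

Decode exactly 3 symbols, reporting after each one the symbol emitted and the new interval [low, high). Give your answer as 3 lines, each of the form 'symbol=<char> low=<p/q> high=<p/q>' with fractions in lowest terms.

Step 1: interval [0/1, 1/1), width = 1/1 - 0/1 = 1/1
  'c': [0/1 + 1/1*0/1, 0/1 + 1/1*1/5) = [0/1, 1/5)
  'f': [0/1 + 1/1*1/5, 0/1 + 1/1*2/5) = [1/5, 2/5)
  'a': [0/1 + 1/1*2/5, 0/1 + 1/1*1/1) = [2/5, 1/1) <- contains code 121/250
  emit 'a', narrow to [2/5, 1/1)
Step 2: interval [2/5, 1/1), width = 1/1 - 2/5 = 3/5
  'c': [2/5 + 3/5*0/1, 2/5 + 3/5*1/5) = [2/5, 13/25) <- contains code 121/250
  'f': [2/5 + 3/5*1/5, 2/5 + 3/5*2/5) = [13/25, 16/25)
  'a': [2/5 + 3/5*2/5, 2/5 + 3/5*1/1) = [16/25, 1/1)
  emit 'c', narrow to [2/5, 13/25)
Step 3: interval [2/5, 13/25), width = 13/25 - 2/5 = 3/25
  'c': [2/5 + 3/25*0/1, 2/5 + 3/25*1/5) = [2/5, 53/125)
  'f': [2/5 + 3/25*1/5, 2/5 + 3/25*2/5) = [53/125, 56/125)
  'a': [2/5 + 3/25*2/5, 2/5 + 3/25*1/1) = [56/125, 13/25) <- contains code 121/250
  emit 'a', narrow to [56/125, 13/25)

Answer: symbol=a low=2/5 high=1/1
symbol=c low=2/5 high=13/25
symbol=a low=56/125 high=13/25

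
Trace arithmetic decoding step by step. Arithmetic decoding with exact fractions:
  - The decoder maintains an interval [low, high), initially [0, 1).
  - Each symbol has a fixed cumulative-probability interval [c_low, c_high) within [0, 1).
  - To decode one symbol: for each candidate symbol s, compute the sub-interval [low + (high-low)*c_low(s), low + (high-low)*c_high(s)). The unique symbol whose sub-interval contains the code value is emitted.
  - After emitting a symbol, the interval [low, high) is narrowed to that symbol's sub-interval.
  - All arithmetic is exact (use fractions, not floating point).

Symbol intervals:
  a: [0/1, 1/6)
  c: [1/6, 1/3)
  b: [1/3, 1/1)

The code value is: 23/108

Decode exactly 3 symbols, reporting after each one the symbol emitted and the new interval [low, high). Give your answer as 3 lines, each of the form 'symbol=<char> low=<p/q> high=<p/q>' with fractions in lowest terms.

Step 1: interval [0/1, 1/1), width = 1/1 - 0/1 = 1/1
  'a': [0/1 + 1/1*0/1, 0/1 + 1/1*1/6) = [0/1, 1/6)
  'c': [0/1 + 1/1*1/6, 0/1 + 1/1*1/3) = [1/6, 1/3) <- contains code 23/108
  'b': [0/1 + 1/1*1/3, 0/1 + 1/1*1/1) = [1/3, 1/1)
  emit 'c', narrow to [1/6, 1/3)
Step 2: interval [1/6, 1/3), width = 1/3 - 1/6 = 1/6
  'a': [1/6 + 1/6*0/1, 1/6 + 1/6*1/6) = [1/6, 7/36)
  'c': [1/6 + 1/6*1/6, 1/6 + 1/6*1/3) = [7/36, 2/9) <- contains code 23/108
  'b': [1/6 + 1/6*1/3, 1/6 + 1/6*1/1) = [2/9, 1/3)
  emit 'c', narrow to [7/36, 2/9)
Step 3: interval [7/36, 2/9), width = 2/9 - 7/36 = 1/36
  'a': [7/36 + 1/36*0/1, 7/36 + 1/36*1/6) = [7/36, 43/216)
  'c': [7/36 + 1/36*1/6, 7/36 + 1/36*1/3) = [43/216, 11/54)
  'b': [7/36 + 1/36*1/3, 7/36 + 1/36*1/1) = [11/54, 2/9) <- contains code 23/108
  emit 'b', narrow to [11/54, 2/9)

Answer: symbol=c low=1/6 high=1/3
symbol=c low=7/36 high=2/9
symbol=b low=11/54 high=2/9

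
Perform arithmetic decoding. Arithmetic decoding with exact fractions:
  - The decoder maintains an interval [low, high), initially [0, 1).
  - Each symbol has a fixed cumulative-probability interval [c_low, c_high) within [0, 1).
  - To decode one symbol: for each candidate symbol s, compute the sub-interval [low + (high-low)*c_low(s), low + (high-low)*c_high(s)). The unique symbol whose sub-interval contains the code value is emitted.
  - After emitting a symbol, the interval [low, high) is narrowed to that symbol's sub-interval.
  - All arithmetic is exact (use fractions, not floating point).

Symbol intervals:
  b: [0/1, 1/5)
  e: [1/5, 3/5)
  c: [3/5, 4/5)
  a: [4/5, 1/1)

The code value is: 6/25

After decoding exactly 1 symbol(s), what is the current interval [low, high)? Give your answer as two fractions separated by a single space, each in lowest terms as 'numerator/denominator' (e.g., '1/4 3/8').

Answer: 1/5 3/5

Derivation:
Step 1: interval [0/1, 1/1), width = 1/1 - 0/1 = 1/1
  'b': [0/1 + 1/1*0/1, 0/1 + 1/1*1/5) = [0/1, 1/5)
  'e': [0/1 + 1/1*1/5, 0/1 + 1/1*3/5) = [1/5, 3/5) <- contains code 6/25
  'c': [0/1 + 1/1*3/5, 0/1 + 1/1*4/5) = [3/5, 4/5)
  'a': [0/1 + 1/1*4/5, 0/1 + 1/1*1/1) = [4/5, 1/1)
  emit 'e', narrow to [1/5, 3/5)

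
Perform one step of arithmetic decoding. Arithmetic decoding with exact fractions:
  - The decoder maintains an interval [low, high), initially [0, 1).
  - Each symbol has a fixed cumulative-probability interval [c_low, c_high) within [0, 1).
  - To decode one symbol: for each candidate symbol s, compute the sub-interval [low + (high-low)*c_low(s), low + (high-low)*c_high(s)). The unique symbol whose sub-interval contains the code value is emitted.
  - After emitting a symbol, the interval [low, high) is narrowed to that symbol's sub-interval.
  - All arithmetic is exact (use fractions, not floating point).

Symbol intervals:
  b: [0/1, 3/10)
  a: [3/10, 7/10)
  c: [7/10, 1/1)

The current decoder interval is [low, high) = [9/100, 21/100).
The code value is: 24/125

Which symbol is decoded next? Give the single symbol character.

Answer: c

Derivation:
Interval width = high − low = 21/100 − 9/100 = 3/25
Scaled code = (code − low) / width = (24/125 − 9/100) / 3/25 = 17/20
  b: [0/1, 3/10) 
  a: [3/10, 7/10) 
  c: [7/10, 1/1) ← scaled code falls here ✓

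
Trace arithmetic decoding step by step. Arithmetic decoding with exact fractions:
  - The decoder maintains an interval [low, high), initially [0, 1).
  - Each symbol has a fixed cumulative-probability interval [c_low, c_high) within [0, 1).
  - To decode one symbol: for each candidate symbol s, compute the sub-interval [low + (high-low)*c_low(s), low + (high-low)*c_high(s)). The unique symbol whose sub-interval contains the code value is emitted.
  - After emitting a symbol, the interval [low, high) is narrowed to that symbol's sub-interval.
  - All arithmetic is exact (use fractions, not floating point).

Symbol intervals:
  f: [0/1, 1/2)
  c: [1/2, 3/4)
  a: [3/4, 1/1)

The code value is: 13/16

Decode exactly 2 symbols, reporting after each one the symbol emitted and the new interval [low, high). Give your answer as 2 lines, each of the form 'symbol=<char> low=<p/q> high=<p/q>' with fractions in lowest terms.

Step 1: interval [0/1, 1/1), width = 1/1 - 0/1 = 1/1
  'f': [0/1 + 1/1*0/1, 0/1 + 1/1*1/2) = [0/1, 1/2)
  'c': [0/1 + 1/1*1/2, 0/1 + 1/1*3/4) = [1/2, 3/4)
  'a': [0/1 + 1/1*3/4, 0/1 + 1/1*1/1) = [3/4, 1/1) <- contains code 13/16
  emit 'a', narrow to [3/4, 1/1)
Step 2: interval [3/4, 1/1), width = 1/1 - 3/4 = 1/4
  'f': [3/4 + 1/4*0/1, 3/4 + 1/4*1/2) = [3/4, 7/8) <- contains code 13/16
  'c': [3/4 + 1/4*1/2, 3/4 + 1/4*3/4) = [7/8, 15/16)
  'a': [3/4 + 1/4*3/4, 3/4 + 1/4*1/1) = [15/16, 1/1)
  emit 'f', narrow to [3/4, 7/8)

Answer: symbol=a low=3/4 high=1/1
symbol=f low=3/4 high=7/8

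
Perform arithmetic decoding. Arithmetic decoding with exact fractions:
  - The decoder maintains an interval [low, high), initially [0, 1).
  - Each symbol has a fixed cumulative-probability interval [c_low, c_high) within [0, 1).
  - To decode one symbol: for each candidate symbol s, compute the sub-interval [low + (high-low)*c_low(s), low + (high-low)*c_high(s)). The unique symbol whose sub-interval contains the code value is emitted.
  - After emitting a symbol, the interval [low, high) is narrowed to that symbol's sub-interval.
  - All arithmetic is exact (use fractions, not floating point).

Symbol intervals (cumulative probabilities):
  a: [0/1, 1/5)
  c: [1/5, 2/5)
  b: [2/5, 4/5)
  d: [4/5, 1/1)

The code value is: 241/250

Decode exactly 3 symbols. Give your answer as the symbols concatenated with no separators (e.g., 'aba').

Answer: dda

Derivation:
Step 1: interval [0/1, 1/1), width = 1/1 - 0/1 = 1/1
  'a': [0/1 + 1/1*0/1, 0/1 + 1/1*1/5) = [0/1, 1/5)
  'c': [0/1 + 1/1*1/5, 0/1 + 1/1*2/5) = [1/5, 2/5)
  'b': [0/1 + 1/1*2/5, 0/1 + 1/1*4/5) = [2/5, 4/5)
  'd': [0/1 + 1/1*4/5, 0/1 + 1/1*1/1) = [4/5, 1/1) <- contains code 241/250
  emit 'd', narrow to [4/5, 1/1)
Step 2: interval [4/5, 1/1), width = 1/1 - 4/5 = 1/5
  'a': [4/5 + 1/5*0/1, 4/5 + 1/5*1/5) = [4/5, 21/25)
  'c': [4/5 + 1/5*1/5, 4/5 + 1/5*2/5) = [21/25, 22/25)
  'b': [4/5 + 1/5*2/5, 4/5 + 1/5*4/5) = [22/25, 24/25)
  'd': [4/5 + 1/5*4/5, 4/5 + 1/5*1/1) = [24/25, 1/1) <- contains code 241/250
  emit 'd', narrow to [24/25, 1/1)
Step 3: interval [24/25, 1/1), width = 1/1 - 24/25 = 1/25
  'a': [24/25 + 1/25*0/1, 24/25 + 1/25*1/5) = [24/25, 121/125) <- contains code 241/250
  'c': [24/25 + 1/25*1/5, 24/25 + 1/25*2/5) = [121/125, 122/125)
  'b': [24/25 + 1/25*2/5, 24/25 + 1/25*4/5) = [122/125, 124/125)
  'd': [24/25 + 1/25*4/5, 24/25 + 1/25*1/1) = [124/125, 1/1)
  emit 'a', narrow to [24/25, 121/125)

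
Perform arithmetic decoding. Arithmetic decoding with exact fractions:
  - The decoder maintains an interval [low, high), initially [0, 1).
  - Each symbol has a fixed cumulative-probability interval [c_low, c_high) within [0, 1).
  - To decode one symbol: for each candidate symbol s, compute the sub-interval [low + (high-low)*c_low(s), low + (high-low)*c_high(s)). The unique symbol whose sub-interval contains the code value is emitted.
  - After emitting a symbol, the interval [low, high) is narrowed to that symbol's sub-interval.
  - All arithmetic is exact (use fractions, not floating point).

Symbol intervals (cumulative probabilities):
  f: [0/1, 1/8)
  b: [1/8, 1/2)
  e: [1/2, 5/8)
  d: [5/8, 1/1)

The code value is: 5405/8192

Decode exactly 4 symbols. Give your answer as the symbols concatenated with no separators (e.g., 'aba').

Step 1: interval [0/1, 1/1), width = 1/1 - 0/1 = 1/1
  'f': [0/1 + 1/1*0/1, 0/1 + 1/1*1/8) = [0/1, 1/8)
  'b': [0/1 + 1/1*1/8, 0/1 + 1/1*1/2) = [1/8, 1/2)
  'e': [0/1 + 1/1*1/2, 0/1 + 1/1*5/8) = [1/2, 5/8)
  'd': [0/1 + 1/1*5/8, 0/1 + 1/1*1/1) = [5/8, 1/1) <- contains code 5405/8192
  emit 'd', narrow to [5/8, 1/1)
Step 2: interval [5/8, 1/1), width = 1/1 - 5/8 = 3/8
  'f': [5/8 + 3/8*0/1, 5/8 + 3/8*1/8) = [5/8, 43/64) <- contains code 5405/8192
  'b': [5/8 + 3/8*1/8, 5/8 + 3/8*1/2) = [43/64, 13/16)
  'e': [5/8 + 3/8*1/2, 5/8 + 3/8*5/8) = [13/16, 55/64)
  'd': [5/8 + 3/8*5/8, 5/8 + 3/8*1/1) = [55/64, 1/1)
  emit 'f', narrow to [5/8, 43/64)
Step 3: interval [5/8, 43/64), width = 43/64 - 5/8 = 3/64
  'f': [5/8 + 3/64*0/1, 5/8 + 3/64*1/8) = [5/8, 323/512)
  'b': [5/8 + 3/64*1/8, 5/8 + 3/64*1/2) = [323/512, 83/128)
  'e': [5/8 + 3/64*1/2, 5/8 + 3/64*5/8) = [83/128, 335/512)
  'd': [5/8 + 3/64*5/8, 5/8 + 3/64*1/1) = [335/512, 43/64) <- contains code 5405/8192
  emit 'd', narrow to [335/512, 43/64)
Step 4: interval [335/512, 43/64), width = 43/64 - 335/512 = 9/512
  'f': [335/512 + 9/512*0/1, 335/512 + 9/512*1/8) = [335/512, 2689/4096)
  'b': [335/512 + 9/512*1/8, 335/512 + 9/512*1/2) = [2689/4096, 679/1024) <- contains code 5405/8192
  'e': [335/512 + 9/512*1/2, 335/512 + 9/512*5/8) = [679/1024, 2725/4096)
  'd': [335/512 + 9/512*5/8, 335/512 + 9/512*1/1) = [2725/4096, 43/64)
  emit 'b', narrow to [2689/4096, 679/1024)

Answer: dfdb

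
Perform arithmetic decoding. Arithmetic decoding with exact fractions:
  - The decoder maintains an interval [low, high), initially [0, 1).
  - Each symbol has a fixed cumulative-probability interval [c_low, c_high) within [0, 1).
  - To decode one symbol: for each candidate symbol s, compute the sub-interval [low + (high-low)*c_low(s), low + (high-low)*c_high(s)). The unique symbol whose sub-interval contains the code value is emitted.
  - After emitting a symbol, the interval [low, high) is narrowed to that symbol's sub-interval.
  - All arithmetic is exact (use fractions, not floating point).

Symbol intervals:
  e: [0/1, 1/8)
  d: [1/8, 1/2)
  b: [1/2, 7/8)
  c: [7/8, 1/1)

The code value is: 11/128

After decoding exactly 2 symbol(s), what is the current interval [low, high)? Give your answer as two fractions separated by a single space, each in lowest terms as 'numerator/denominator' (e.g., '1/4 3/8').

Answer: 1/16 7/64

Derivation:
Step 1: interval [0/1, 1/1), width = 1/1 - 0/1 = 1/1
  'e': [0/1 + 1/1*0/1, 0/1 + 1/1*1/8) = [0/1, 1/8) <- contains code 11/128
  'd': [0/1 + 1/1*1/8, 0/1 + 1/1*1/2) = [1/8, 1/2)
  'b': [0/1 + 1/1*1/2, 0/1 + 1/1*7/8) = [1/2, 7/8)
  'c': [0/1 + 1/1*7/8, 0/1 + 1/1*1/1) = [7/8, 1/1)
  emit 'e', narrow to [0/1, 1/8)
Step 2: interval [0/1, 1/8), width = 1/8 - 0/1 = 1/8
  'e': [0/1 + 1/8*0/1, 0/1 + 1/8*1/8) = [0/1, 1/64)
  'd': [0/1 + 1/8*1/8, 0/1 + 1/8*1/2) = [1/64, 1/16)
  'b': [0/1 + 1/8*1/2, 0/1 + 1/8*7/8) = [1/16, 7/64) <- contains code 11/128
  'c': [0/1 + 1/8*7/8, 0/1 + 1/8*1/1) = [7/64, 1/8)
  emit 'b', narrow to [1/16, 7/64)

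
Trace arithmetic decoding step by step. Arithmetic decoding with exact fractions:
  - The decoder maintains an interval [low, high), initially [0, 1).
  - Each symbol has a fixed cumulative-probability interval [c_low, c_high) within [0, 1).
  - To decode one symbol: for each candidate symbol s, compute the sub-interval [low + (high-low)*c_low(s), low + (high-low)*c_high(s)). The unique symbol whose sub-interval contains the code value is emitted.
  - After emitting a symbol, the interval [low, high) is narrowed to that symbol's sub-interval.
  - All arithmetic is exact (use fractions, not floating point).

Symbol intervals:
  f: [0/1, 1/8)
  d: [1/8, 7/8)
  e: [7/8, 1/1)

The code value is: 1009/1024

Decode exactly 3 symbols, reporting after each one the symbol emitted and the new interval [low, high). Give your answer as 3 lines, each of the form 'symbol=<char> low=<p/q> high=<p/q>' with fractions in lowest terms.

Answer: symbol=e low=7/8 high=1/1
symbol=e low=63/64 high=1/1
symbol=f low=63/64 high=505/512

Derivation:
Step 1: interval [0/1, 1/1), width = 1/1 - 0/1 = 1/1
  'f': [0/1 + 1/1*0/1, 0/1 + 1/1*1/8) = [0/1, 1/8)
  'd': [0/1 + 1/1*1/8, 0/1 + 1/1*7/8) = [1/8, 7/8)
  'e': [0/1 + 1/1*7/8, 0/1 + 1/1*1/1) = [7/8, 1/1) <- contains code 1009/1024
  emit 'e', narrow to [7/8, 1/1)
Step 2: interval [7/8, 1/1), width = 1/1 - 7/8 = 1/8
  'f': [7/8 + 1/8*0/1, 7/8 + 1/8*1/8) = [7/8, 57/64)
  'd': [7/8 + 1/8*1/8, 7/8 + 1/8*7/8) = [57/64, 63/64)
  'e': [7/8 + 1/8*7/8, 7/8 + 1/8*1/1) = [63/64, 1/1) <- contains code 1009/1024
  emit 'e', narrow to [63/64, 1/1)
Step 3: interval [63/64, 1/1), width = 1/1 - 63/64 = 1/64
  'f': [63/64 + 1/64*0/1, 63/64 + 1/64*1/8) = [63/64, 505/512) <- contains code 1009/1024
  'd': [63/64 + 1/64*1/8, 63/64 + 1/64*7/8) = [505/512, 511/512)
  'e': [63/64 + 1/64*7/8, 63/64 + 1/64*1/1) = [511/512, 1/1)
  emit 'f', narrow to [63/64, 505/512)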